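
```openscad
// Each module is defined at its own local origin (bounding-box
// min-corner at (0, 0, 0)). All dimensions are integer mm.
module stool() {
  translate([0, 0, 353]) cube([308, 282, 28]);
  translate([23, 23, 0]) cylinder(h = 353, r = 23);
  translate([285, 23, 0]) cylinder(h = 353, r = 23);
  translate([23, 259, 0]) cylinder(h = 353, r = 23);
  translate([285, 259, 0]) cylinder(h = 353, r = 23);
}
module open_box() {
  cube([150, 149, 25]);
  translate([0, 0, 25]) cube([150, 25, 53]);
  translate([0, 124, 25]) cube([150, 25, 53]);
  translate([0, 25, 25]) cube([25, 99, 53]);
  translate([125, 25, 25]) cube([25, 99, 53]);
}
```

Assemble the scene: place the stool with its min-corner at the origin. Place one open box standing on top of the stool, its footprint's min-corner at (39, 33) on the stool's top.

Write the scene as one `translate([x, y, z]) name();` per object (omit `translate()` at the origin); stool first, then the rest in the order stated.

stool();
translate([39, 33, 381]) open_box();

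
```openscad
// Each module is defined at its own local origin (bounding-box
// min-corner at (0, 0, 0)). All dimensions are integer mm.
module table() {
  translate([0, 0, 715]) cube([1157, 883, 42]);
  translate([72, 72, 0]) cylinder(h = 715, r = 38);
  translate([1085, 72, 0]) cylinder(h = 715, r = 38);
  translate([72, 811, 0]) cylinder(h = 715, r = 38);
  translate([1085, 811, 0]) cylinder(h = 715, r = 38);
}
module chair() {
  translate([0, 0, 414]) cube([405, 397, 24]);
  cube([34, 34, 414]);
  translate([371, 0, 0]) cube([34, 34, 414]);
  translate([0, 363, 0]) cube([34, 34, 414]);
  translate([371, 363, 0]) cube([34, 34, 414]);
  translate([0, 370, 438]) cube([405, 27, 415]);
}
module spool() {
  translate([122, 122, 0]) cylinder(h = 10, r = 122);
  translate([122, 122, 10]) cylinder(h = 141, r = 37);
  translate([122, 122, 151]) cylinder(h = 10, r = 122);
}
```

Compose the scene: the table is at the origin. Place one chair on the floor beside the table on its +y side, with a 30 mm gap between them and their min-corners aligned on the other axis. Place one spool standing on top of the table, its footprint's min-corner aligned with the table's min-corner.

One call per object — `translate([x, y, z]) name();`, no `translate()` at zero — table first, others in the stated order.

table();
translate([0, 913, 0]) chair();
translate([0, 0, 757]) spool();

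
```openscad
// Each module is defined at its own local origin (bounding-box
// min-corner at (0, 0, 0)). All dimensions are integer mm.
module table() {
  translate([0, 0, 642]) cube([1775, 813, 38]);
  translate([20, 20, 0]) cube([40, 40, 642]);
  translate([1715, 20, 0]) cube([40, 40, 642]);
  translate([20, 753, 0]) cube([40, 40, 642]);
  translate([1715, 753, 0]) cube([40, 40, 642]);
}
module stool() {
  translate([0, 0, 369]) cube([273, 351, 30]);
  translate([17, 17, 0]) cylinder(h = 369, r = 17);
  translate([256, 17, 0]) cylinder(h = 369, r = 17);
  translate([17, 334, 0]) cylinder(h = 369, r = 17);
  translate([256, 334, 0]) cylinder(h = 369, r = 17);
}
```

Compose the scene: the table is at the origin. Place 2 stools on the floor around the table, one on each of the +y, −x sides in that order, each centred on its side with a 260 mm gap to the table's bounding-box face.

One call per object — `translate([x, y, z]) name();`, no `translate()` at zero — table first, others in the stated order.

table();
translate([751, 1073, 0]) stool();
translate([-533, 231, 0]) stool();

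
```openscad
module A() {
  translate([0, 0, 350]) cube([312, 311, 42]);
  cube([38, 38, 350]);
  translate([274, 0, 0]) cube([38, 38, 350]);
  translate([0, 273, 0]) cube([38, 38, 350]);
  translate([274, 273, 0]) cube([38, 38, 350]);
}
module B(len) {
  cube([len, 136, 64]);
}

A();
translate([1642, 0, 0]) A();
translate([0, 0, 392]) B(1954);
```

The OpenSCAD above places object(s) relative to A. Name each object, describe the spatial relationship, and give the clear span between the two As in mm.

Second stool starts at x = 1642; first ends at x = 312; clear span = 1642 − 312 = 1330 mm.

A is a stool. B is a beam. A beam spans the tops of two stools. The clear span between the two stools is 1330 mm.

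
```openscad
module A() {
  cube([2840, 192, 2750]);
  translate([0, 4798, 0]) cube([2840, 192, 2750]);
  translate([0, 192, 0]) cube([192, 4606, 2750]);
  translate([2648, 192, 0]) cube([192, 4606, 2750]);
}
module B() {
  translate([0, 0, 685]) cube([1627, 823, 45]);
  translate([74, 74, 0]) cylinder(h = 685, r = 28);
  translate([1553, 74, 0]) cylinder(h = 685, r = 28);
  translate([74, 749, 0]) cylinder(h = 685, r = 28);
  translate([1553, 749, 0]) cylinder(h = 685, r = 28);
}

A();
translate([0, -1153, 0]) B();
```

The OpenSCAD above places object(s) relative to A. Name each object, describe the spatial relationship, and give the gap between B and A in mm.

A is a house frame. B is a table. The table is on the floor beside the house frame on its −y side. The gap between the table and the house frame is 330 mm.

The table's nearest face is 330 mm from the house frame's −y face.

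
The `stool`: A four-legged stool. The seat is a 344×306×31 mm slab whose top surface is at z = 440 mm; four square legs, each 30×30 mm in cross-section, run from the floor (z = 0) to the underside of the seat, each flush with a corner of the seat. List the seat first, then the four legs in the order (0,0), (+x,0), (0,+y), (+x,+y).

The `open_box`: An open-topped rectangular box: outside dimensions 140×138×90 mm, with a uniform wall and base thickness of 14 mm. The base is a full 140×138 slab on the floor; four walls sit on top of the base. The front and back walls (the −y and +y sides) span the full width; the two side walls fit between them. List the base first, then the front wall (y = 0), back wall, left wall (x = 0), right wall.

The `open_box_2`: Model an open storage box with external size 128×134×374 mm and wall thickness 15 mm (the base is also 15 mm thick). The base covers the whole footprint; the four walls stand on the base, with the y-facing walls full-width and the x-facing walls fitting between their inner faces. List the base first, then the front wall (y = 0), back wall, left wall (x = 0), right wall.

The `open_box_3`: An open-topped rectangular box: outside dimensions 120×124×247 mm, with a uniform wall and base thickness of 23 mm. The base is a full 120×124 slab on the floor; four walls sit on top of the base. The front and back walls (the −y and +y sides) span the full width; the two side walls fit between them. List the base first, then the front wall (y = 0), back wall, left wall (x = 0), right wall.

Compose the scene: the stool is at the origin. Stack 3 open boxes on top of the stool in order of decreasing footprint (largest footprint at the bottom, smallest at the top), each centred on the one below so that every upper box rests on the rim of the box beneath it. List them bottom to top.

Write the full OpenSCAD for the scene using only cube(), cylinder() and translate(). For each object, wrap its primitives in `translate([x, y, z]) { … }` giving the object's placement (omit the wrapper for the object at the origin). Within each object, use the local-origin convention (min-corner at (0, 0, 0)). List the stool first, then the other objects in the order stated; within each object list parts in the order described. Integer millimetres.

translate([0, 0, 409]) cube([344, 306, 31]);
cube([30, 30, 409]);
translate([314, 0, 0]) cube([30, 30, 409]);
translate([0, 276, 0]) cube([30, 30, 409]);
translate([314, 276, 0]) cube([30, 30, 409]);
translate([102, 84, 440]) {
  cube([140, 138, 14]);
  translate([0, 0, 14]) cube([140, 14, 76]);
  translate([0, 124, 14]) cube([140, 14, 76]);
  translate([0, 14, 14]) cube([14, 110, 76]);
  translate([126, 14, 14]) cube([14, 110, 76]);
}
translate([108, 86, 530]) {
  cube([128, 134, 15]);
  translate([0, 0, 15]) cube([128, 15, 359]);
  translate([0, 119, 15]) cube([128, 15, 359]);
  translate([0, 15, 15]) cube([15, 104, 359]);
  translate([113, 15, 15]) cube([15, 104, 359]);
}
translate([112, 91, 904]) {
  cube([120, 124, 23]);
  translate([0, 0, 23]) cube([120, 23, 224]);
  translate([0, 101, 23]) cube([120, 23, 224]);
  translate([0, 23, 23]) cube([23, 78, 224]);
  translate([97, 23, 23]) cube([23, 78, 224]);
}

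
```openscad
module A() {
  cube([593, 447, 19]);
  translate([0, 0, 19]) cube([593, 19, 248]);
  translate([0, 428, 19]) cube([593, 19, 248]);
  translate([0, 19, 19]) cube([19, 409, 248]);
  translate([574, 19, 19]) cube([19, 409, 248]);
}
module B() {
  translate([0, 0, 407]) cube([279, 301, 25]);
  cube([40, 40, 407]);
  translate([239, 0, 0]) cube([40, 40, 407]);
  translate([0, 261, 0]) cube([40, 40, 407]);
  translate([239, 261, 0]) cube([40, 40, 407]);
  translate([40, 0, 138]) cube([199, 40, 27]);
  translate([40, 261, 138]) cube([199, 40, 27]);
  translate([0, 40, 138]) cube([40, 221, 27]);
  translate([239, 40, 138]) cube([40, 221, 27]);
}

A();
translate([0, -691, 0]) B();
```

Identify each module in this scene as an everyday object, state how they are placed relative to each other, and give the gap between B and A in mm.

A is an open box. B is a stool. The stool is on the floor beside the open box on its −y side. The gap between the stool and the open box is 390 mm.

The stool's nearest face is 390 mm from the open box's −y face.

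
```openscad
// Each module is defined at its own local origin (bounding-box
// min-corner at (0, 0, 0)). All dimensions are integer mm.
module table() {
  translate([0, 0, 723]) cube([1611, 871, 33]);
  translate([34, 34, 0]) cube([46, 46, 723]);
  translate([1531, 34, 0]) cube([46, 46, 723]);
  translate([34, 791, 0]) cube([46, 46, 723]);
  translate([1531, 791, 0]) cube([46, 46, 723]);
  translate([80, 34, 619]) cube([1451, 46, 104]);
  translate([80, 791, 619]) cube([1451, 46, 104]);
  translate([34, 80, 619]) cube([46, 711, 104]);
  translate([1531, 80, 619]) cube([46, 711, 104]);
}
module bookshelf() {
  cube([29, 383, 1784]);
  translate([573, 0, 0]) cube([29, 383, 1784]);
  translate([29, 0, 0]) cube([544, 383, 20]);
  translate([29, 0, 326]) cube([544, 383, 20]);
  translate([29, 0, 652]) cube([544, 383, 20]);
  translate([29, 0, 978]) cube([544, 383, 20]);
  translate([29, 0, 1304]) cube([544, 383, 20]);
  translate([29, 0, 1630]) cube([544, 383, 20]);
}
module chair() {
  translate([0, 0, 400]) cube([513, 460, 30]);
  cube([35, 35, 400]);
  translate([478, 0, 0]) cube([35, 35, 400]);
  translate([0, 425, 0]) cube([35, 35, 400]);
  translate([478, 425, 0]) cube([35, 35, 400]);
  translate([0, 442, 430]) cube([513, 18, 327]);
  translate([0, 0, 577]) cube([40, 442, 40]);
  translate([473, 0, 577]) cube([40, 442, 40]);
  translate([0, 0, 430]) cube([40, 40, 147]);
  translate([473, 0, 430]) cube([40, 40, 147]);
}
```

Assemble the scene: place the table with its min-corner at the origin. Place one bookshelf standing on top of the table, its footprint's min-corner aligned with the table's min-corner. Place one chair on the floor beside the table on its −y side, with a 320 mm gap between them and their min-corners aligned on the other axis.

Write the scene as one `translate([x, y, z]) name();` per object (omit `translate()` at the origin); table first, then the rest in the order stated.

table();
translate([0, 0, 756]) bookshelf();
translate([0, -780, 0]) chair();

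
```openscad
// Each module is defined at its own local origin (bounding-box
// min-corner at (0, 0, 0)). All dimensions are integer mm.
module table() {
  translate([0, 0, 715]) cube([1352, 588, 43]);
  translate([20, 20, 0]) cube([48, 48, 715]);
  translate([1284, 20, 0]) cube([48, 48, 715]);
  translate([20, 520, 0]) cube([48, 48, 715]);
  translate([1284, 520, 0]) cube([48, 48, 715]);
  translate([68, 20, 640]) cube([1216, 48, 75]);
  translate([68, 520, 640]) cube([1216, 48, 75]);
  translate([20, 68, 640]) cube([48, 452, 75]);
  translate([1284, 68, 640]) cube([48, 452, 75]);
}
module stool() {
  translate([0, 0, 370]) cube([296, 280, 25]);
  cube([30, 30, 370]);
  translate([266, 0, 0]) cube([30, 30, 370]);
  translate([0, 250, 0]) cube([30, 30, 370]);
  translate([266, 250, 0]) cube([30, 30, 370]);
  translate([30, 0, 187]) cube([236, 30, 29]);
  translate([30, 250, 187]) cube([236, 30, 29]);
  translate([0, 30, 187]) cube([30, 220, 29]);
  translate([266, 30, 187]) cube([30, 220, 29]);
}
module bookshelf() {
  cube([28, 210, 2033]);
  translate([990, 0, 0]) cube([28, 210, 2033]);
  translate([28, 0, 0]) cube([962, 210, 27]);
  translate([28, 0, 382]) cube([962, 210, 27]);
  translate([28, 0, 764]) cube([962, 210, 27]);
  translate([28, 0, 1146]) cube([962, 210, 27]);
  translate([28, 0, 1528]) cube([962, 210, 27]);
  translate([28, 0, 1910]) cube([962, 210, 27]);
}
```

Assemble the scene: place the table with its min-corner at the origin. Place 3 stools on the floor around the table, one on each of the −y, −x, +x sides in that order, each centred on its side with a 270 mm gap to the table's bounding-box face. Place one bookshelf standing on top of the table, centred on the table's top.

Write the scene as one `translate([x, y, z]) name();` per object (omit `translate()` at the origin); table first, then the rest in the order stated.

table();
translate([528, -550, 0]) stool();
translate([-566, 154, 0]) stool();
translate([1622, 154, 0]) stool();
translate([167, 189, 758]) bookshelf();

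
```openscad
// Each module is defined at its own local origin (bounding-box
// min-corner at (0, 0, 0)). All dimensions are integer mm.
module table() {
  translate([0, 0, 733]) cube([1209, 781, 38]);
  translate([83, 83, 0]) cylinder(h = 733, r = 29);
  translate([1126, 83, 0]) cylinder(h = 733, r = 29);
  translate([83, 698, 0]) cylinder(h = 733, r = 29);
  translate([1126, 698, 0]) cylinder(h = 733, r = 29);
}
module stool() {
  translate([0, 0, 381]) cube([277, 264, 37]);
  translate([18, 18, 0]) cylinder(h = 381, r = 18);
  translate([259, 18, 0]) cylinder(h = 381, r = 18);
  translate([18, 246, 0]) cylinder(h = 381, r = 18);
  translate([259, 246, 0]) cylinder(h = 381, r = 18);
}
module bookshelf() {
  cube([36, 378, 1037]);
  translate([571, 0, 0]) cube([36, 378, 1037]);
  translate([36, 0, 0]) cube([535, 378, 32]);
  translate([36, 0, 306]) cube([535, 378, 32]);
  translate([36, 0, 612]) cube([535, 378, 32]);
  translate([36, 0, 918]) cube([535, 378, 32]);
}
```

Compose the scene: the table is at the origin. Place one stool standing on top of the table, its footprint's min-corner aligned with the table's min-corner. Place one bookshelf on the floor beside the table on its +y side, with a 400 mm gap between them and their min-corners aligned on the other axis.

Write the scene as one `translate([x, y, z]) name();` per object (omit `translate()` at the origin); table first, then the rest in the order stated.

table();
translate([0, 0, 771]) stool();
translate([0, 1181, 0]) bookshelf();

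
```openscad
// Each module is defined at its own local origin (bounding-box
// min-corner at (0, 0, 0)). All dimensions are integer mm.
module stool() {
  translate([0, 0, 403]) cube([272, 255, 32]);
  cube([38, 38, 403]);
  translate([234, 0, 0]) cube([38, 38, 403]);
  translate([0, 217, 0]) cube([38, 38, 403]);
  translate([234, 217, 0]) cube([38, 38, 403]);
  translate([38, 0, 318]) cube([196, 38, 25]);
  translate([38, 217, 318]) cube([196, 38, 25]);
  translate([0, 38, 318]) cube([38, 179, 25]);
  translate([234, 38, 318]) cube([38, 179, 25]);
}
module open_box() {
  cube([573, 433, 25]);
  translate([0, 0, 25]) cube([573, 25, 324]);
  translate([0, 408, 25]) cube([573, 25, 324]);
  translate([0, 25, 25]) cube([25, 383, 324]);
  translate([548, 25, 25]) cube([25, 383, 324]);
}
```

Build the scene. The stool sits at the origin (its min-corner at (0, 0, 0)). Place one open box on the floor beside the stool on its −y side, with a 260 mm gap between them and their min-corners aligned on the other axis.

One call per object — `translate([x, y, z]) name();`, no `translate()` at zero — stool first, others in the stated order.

stool();
translate([0, -693, 0]) open_box();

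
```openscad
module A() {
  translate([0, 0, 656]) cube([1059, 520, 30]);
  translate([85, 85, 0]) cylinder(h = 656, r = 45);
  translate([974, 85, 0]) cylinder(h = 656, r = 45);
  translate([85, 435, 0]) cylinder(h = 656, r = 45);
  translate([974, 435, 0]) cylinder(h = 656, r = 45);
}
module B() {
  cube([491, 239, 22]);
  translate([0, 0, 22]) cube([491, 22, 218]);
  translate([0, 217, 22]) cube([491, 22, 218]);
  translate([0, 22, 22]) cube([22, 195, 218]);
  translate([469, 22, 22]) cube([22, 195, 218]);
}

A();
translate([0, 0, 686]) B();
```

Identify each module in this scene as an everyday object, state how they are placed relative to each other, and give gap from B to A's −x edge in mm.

A is a table. B is an open box. The open box is on top of the table. The gap from the open box to the table's −x edge is 0 mm.

The open box's min-x is at 0; the table's min-x is 0; gap = 0 mm.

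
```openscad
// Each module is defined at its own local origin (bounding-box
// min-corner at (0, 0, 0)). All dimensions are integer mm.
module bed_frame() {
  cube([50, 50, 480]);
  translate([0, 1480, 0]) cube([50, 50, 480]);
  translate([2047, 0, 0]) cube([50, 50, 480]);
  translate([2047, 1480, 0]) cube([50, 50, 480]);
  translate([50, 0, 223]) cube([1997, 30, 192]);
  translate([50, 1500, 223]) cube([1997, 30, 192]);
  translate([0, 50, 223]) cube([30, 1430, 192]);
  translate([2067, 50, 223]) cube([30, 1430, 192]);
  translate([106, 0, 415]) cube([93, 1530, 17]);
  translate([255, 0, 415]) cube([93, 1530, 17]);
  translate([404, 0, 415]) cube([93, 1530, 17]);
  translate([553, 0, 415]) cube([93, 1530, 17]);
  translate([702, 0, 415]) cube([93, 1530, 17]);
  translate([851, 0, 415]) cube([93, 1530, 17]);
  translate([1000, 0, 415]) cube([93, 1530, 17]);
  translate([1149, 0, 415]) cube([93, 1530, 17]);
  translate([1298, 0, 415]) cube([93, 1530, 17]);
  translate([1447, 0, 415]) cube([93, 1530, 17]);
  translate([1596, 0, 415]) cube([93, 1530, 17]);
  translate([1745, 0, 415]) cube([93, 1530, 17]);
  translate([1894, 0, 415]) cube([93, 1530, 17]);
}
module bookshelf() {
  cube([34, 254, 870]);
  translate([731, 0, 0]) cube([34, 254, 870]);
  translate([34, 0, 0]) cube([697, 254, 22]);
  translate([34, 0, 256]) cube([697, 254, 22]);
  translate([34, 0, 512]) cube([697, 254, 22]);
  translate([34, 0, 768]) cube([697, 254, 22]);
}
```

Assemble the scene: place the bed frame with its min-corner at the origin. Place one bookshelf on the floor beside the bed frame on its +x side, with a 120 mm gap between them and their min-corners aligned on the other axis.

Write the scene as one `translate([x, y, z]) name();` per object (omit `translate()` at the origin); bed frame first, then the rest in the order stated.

bed_frame();
translate([2217, 0, 0]) bookshelf();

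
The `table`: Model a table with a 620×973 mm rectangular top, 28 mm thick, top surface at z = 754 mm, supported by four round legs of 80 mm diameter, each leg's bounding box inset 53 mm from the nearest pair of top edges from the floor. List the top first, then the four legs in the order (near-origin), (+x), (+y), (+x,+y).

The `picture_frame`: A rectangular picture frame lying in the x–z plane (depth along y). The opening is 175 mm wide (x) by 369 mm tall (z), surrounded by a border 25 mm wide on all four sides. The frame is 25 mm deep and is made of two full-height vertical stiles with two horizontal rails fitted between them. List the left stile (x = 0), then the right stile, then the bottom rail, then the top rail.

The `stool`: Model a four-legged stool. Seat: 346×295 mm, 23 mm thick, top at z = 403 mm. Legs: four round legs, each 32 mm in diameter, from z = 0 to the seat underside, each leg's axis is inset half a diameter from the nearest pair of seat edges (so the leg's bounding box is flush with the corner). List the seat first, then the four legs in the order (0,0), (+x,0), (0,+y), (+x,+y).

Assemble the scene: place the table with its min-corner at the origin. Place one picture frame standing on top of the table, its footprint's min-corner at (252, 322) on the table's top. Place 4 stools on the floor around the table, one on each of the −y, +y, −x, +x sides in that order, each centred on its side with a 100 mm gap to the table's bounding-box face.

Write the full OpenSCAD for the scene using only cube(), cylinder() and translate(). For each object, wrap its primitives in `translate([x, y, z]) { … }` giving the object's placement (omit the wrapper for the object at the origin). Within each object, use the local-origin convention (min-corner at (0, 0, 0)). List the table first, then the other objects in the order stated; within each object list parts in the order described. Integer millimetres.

translate([0, 0, 726]) cube([620, 973, 28]);
translate([93, 93, 0]) cylinder(h = 726, r = 40);
translate([527, 93, 0]) cylinder(h = 726, r = 40);
translate([93, 880, 0]) cylinder(h = 726, r = 40);
translate([527, 880, 0]) cylinder(h = 726, r = 40);
translate([252, 322, 754]) {
  cube([25, 25, 419]);
  translate([200, 0, 0]) cube([25, 25, 419]);
  translate([25, 0, 0]) cube([175, 25, 25]);
  translate([25, 0, 394]) cube([175, 25, 25]);
}
translate([137, -395, 0]) {
  translate([0, 0, 380]) cube([346, 295, 23]);
  translate([16, 16, 0]) cylinder(h = 380, r = 16);
  translate([330, 16, 0]) cylinder(h = 380, r = 16);
  translate([16, 279, 0]) cylinder(h = 380, r = 16);
  translate([330, 279, 0]) cylinder(h = 380, r = 16);
}
translate([137, 1073, 0]) {
  translate([0, 0, 380]) cube([346, 295, 23]);
  translate([16, 16, 0]) cylinder(h = 380, r = 16);
  translate([330, 16, 0]) cylinder(h = 380, r = 16);
  translate([16, 279, 0]) cylinder(h = 380, r = 16);
  translate([330, 279, 0]) cylinder(h = 380, r = 16);
}
translate([-446, 339, 0]) {
  translate([0, 0, 380]) cube([346, 295, 23]);
  translate([16, 16, 0]) cylinder(h = 380, r = 16);
  translate([330, 16, 0]) cylinder(h = 380, r = 16);
  translate([16, 279, 0]) cylinder(h = 380, r = 16);
  translate([330, 279, 0]) cylinder(h = 380, r = 16);
}
translate([720, 339, 0]) {
  translate([0, 0, 380]) cube([346, 295, 23]);
  translate([16, 16, 0]) cylinder(h = 380, r = 16);
  translate([330, 16, 0]) cylinder(h = 380, r = 16);
  translate([16, 279, 0]) cylinder(h = 380, r = 16);
  translate([330, 279, 0]) cylinder(h = 380, r = 16);
}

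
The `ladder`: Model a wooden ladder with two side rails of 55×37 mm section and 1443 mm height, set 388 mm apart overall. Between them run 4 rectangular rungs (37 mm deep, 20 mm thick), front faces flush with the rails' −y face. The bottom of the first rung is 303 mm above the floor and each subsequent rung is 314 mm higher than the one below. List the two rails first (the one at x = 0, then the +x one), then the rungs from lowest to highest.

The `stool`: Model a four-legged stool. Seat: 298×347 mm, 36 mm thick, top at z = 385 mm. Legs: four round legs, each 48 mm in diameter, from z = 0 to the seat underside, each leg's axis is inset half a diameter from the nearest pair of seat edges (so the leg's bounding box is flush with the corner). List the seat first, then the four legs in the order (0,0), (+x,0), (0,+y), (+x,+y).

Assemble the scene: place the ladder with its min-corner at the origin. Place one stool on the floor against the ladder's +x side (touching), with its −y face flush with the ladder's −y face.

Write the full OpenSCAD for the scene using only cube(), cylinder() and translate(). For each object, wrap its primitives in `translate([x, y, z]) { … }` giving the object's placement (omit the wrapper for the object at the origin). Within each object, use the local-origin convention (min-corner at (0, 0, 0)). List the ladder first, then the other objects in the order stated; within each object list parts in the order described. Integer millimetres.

cube([55, 37, 1443]);
translate([333, 0, 0]) cube([55, 37, 1443]);
translate([55, 0, 303]) cube([278, 37, 20]);
translate([55, 0, 617]) cube([278, 37, 20]);
translate([55, 0, 931]) cube([278, 37, 20]);
translate([55, 0, 1245]) cube([278, 37, 20]);
translate([388, 0, 0]) {
  translate([0, 0, 349]) cube([298, 347, 36]);
  translate([24, 24, 0]) cylinder(h = 349, r = 24);
  translate([274, 24, 0]) cylinder(h = 349, r = 24);
  translate([24, 323, 0]) cylinder(h = 349, r = 24);
  translate([274, 323, 0]) cylinder(h = 349, r = 24);
}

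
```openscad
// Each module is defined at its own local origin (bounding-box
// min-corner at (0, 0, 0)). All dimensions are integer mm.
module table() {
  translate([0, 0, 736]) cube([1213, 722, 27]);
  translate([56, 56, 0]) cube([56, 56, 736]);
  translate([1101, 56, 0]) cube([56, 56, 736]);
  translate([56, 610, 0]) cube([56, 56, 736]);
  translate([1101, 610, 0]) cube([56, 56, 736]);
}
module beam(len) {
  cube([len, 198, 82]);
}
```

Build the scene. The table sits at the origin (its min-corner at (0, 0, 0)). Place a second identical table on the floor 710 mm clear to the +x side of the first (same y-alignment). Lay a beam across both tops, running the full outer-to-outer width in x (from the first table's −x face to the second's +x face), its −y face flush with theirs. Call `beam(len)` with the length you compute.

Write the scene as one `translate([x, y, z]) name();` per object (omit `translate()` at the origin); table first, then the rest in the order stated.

table();
translate([1923, 0, 0]) table();
translate([0, 0, 763]) beam(3136);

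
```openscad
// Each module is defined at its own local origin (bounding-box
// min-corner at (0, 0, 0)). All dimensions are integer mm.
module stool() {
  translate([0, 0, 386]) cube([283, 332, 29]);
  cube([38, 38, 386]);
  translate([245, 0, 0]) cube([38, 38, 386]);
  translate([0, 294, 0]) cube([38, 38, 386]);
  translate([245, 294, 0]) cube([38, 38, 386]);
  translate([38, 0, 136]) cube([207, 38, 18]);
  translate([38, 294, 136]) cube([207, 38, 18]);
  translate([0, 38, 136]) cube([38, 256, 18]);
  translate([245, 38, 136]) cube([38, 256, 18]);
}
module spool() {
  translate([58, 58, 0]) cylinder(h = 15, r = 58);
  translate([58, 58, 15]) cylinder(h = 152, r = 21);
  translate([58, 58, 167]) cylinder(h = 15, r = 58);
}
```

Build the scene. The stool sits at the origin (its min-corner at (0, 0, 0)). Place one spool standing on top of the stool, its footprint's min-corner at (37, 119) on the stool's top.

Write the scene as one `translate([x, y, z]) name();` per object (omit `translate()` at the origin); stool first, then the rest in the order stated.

stool();
translate([37, 119, 415]) spool();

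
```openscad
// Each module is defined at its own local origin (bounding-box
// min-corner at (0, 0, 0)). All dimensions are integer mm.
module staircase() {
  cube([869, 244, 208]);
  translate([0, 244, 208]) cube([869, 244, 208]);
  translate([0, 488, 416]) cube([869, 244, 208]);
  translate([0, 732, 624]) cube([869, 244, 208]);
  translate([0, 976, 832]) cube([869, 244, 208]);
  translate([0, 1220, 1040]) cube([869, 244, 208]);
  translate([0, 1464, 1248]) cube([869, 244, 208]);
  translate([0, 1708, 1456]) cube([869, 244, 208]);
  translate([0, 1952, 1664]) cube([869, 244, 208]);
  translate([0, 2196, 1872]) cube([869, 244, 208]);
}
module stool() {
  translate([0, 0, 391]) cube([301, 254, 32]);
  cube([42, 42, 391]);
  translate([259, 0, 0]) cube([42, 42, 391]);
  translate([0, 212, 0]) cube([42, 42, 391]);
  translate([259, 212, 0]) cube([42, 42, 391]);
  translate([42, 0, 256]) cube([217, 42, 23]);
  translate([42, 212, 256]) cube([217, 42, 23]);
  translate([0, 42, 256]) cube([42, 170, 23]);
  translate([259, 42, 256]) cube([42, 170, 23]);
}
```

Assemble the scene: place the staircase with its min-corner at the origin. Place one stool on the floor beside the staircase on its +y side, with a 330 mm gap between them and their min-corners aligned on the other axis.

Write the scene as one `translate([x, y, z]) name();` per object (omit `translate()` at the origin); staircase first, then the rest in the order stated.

staircase();
translate([0, 2770, 0]) stool();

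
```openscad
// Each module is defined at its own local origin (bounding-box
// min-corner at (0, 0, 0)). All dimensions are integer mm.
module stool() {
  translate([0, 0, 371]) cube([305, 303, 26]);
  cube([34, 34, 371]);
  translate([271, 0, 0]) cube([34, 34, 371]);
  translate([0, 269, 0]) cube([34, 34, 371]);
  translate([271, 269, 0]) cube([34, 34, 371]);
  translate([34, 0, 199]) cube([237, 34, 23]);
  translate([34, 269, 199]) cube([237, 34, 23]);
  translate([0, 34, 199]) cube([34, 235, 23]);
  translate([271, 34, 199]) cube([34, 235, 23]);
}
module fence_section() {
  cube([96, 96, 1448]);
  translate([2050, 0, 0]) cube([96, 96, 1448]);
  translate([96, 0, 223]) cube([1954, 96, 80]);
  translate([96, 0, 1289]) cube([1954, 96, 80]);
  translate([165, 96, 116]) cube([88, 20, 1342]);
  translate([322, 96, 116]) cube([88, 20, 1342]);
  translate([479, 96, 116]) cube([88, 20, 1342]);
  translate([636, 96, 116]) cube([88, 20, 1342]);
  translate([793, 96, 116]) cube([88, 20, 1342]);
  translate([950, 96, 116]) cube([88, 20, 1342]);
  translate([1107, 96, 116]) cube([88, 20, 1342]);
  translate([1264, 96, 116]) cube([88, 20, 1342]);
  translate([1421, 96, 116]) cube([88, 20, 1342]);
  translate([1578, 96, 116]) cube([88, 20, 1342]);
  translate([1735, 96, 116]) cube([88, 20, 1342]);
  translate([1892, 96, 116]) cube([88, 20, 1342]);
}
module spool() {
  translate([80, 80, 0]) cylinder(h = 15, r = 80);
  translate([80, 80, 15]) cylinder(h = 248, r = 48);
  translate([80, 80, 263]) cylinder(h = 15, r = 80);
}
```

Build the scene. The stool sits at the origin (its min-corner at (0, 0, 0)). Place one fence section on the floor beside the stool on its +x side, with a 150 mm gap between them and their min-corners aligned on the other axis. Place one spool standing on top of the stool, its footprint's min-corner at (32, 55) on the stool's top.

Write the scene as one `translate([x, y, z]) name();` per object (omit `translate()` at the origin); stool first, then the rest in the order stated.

stool();
translate([455, 0, 0]) fence_section();
translate([32, 55, 397]) spool();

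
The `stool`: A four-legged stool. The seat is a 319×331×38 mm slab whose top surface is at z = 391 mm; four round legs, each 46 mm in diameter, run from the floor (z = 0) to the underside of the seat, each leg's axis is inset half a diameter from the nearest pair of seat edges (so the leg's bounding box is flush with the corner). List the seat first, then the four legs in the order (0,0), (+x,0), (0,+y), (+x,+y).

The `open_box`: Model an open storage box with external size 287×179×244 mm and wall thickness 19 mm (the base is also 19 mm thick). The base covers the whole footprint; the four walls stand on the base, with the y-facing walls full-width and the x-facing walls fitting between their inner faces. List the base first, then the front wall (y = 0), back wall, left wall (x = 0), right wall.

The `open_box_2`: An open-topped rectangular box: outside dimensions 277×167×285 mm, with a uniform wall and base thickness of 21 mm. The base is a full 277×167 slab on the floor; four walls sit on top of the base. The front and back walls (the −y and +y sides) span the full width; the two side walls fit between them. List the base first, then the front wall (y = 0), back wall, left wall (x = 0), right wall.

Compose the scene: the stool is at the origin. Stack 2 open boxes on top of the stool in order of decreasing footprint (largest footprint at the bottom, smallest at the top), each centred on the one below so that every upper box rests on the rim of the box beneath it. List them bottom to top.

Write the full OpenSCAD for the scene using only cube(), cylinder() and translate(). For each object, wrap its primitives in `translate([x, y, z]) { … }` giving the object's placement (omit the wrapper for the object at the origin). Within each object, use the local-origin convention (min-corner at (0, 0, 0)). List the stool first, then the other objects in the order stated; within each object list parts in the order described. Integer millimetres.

translate([0, 0, 353]) cube([319, 331, 38]);
translate([23, 23, 0]) cylinder(h = 353, r = 23);
translate([296, 23, 0]) cylinder(h = 353, r = 23);
translate([23, 308, 0]) cylinder(h = 353, r = 23);
translate([296, 308, 0]) cylinder(h = 353, r = 23);
translate([16, 76, 391]) {
  cube([287, 179, 19]);
  translate([0, 0, 19]) cube([287, 19, 225]);
  translate([0, 160, 19]) cube([287, 19, 225]);
  translate([0, 19, 19]) cube([19, 141, 225]);
  translate([268, 19, 19]) cube([19, 141, 225]);
}
translate([21, 82, 635]) {
  cube([277, 167, 21]);
  translate([0, 0, 21]) cube([277, 21, 264]);
  translate([0, 146, 21]) cube([277, 21, 264]);
  translate([0, 21, 21]) cube([21, 125, 264]);
  translate([256, 21, 21]) cube([21, 125, 264]);
}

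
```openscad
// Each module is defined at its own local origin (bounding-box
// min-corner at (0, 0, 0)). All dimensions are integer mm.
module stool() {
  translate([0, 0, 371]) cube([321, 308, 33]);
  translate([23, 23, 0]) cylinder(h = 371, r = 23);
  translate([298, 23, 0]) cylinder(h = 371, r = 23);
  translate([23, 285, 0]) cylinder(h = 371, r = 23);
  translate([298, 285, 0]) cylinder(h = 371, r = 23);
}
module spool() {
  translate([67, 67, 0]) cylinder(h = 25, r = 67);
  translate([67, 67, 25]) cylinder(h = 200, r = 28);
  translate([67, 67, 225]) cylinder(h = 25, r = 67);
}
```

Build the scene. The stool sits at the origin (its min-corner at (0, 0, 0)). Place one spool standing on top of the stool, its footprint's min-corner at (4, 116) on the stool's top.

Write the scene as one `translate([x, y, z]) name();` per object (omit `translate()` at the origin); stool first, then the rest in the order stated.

stool();
translate([4, 116, 404]) spool();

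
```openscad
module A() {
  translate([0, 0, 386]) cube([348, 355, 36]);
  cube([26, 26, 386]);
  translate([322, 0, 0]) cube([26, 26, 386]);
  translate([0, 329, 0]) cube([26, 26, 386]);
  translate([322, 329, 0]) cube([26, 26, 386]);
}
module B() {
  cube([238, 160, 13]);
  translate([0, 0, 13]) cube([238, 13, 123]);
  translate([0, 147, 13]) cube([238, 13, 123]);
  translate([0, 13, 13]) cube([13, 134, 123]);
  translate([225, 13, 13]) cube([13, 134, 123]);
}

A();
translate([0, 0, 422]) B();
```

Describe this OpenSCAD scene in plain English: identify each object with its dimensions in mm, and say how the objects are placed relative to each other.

A is a four-legged stool. The seat is 348×355 mm, 36 mm thick, top at z = 422 mm. It stands on four square legs, each 26×26 mm in cross-section, from z = 0 to the seat underside, each flush with a corner of the seat.

B is an open-topped rectangular box: outside dimensions 238×160×136 mm, with a uniform wall and base thickness of 13 mm. The base is a full 238×160 slab on the floor; four walls sit on top of the base. The front and back walls (the −y and +y sides) span the full width; the two side walls fit between them.

The open box is on top of the stool.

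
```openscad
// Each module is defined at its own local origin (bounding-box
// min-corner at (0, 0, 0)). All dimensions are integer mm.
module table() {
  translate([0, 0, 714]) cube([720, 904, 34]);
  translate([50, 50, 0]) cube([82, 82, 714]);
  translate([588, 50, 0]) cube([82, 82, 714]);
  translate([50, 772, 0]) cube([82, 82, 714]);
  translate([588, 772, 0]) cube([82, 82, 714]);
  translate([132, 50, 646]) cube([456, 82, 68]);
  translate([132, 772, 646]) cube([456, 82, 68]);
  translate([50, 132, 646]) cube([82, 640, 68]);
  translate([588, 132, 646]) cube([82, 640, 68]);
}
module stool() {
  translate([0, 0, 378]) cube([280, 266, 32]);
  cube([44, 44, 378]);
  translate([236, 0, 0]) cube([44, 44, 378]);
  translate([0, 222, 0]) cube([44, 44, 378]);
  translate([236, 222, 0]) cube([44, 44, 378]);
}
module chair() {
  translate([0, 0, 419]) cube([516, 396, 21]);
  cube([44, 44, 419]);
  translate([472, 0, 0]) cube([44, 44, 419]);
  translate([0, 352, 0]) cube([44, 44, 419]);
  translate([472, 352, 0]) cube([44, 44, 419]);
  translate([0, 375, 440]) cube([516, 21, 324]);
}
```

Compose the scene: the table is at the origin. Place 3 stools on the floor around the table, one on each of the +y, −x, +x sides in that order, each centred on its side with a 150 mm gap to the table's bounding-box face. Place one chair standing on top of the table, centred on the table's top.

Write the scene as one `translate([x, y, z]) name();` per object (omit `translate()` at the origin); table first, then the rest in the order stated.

table();
translate([220, 1054, 0]) stool();
translate([-430, 319, 0]) stool();
translate([870, 319, 0]) stool();
translate([102, 254, 748]) chair();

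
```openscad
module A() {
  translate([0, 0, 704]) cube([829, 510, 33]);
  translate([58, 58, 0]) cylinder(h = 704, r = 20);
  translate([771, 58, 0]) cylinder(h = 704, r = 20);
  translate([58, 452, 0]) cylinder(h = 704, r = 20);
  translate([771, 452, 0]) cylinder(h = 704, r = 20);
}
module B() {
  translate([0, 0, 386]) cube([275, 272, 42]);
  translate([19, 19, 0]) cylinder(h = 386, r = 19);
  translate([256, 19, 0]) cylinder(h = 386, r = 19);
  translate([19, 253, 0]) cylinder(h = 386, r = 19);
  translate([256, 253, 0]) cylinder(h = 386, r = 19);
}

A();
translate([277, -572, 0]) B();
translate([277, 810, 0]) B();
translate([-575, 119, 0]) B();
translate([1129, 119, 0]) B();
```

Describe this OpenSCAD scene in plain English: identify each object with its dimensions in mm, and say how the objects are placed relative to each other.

A is a rectangular dining table. The top is 829×510×33 mm with its upper surface at z = 737 mm. It stands on four round legs of 40 mm diameter, each leg's bounding box inset 38 mm from the nearest pair of top edges, running from the floor to the underside of the top.

B is a simple wooden stool: a rectangular seat 275 mm (x) by 272 mm (y), 42 mm thick, top face at z = 428 mm, on four round legs, each 38 mm in diameter. The legs rest on z = 0, each leg's axis is inset half a diameter from the nearest pair of seat edges (so the leg's bounding box is flush with the corner).

Four stools sit around the table at the −y, +y, −x, +x sides.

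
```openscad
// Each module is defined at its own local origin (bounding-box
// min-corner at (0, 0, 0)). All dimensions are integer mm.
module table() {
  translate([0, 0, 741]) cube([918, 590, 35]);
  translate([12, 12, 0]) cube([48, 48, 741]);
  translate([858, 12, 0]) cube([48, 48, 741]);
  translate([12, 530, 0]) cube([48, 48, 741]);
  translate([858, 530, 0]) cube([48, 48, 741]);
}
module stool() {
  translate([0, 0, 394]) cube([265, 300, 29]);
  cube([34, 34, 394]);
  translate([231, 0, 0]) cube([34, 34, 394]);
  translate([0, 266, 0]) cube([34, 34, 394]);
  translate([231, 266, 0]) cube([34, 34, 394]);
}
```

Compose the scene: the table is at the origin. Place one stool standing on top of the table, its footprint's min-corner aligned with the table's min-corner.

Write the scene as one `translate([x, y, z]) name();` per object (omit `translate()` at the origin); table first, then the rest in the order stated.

table();
translate([0, 0, 776]) stool();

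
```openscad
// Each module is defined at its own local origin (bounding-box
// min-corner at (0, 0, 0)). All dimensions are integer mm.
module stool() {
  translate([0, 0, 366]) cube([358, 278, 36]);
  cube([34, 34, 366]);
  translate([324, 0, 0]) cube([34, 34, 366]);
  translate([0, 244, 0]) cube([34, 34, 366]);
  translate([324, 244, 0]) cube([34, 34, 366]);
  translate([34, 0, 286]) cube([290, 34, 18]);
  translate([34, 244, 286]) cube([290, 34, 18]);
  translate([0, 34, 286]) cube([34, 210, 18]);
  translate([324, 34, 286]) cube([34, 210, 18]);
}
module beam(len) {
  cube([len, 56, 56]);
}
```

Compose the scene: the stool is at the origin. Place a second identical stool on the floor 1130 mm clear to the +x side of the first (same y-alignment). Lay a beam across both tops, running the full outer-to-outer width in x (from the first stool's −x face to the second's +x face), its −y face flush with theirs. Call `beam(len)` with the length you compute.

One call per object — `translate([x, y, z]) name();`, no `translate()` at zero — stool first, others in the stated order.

stool();
translate([1488, 0, 0]) stool();
translate([0, 0, 402]) beam(1846);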